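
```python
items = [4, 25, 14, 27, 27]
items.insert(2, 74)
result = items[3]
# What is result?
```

Trace:
`items = [4, 25, 14, 27, 27]` → items = [4, 25, 14, 27, 27]
`items.insert(2, 74)` → items = [4, 25, 74, 14, 27, 27]
`result = items[3]` → result = 14
So result = 14

Answer: 14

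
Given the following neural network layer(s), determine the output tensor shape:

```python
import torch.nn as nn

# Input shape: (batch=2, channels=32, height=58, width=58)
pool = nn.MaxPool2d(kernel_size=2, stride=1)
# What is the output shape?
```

Input: (2, 32, 58, 58) -> Output: (2, 32, 57, 57)

Answer: (2, 32, 57, 57)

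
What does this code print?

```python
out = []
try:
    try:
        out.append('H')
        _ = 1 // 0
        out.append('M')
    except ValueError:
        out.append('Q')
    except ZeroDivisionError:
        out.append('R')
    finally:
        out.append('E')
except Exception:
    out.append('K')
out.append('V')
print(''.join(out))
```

Execution trace: 'H' (inner try body) → 'R' (inner except ZeroDivisionError) → 'E' (inner finally) → 'V' (after the try/except). Output: HREV

Answer: HREV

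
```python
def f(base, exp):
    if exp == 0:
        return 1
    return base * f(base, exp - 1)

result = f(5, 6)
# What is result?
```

f(5, 6) = 5 * 5 * 5 * 5 * 5 * 5 = 15625

Answer: 15625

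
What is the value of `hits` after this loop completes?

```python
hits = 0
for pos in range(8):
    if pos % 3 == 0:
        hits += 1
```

Count numbers divisible by 3 in range(8)
`hits` takes the values: 0 → 1 → 2 → 3

Answer: 3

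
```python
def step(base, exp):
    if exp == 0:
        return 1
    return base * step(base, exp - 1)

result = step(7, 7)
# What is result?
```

step(7, 7) = 7 * 7 * 7 * 7 * 7 * 7 * 7 = 823543

Answer: 823543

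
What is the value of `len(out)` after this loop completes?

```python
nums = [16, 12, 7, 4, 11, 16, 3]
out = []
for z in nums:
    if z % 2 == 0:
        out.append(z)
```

Count even numbers in [16, 12, 7, 4, 11, 16, 3]
`out` takes the values: [] → [16] → [16, 12] → [16, 12, 4] → [16, 12, 4, 16]
So `len(out)` = 4

Answer: 4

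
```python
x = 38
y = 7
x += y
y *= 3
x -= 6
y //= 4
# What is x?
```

Trace:
`x = 38` → x = 38
`y = 7` → y = 7
`x += y` → x = 45
`y *= 3` → y = 21
`x -= 6` → x = 39
`y //= 4` → y = 5
So x = 39

Answer: 39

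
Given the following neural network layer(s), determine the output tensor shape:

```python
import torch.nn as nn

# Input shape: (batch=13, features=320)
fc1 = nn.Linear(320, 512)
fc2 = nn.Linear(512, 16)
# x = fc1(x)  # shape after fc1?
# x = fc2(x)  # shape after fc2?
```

Input: (13, 320) -> after fc1: (13, 512) -> Output: (13, 16)

Answer: (13, 16)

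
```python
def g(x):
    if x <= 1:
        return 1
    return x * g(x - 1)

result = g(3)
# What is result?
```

g(3) = 3 * 2 * 1 = 6

Answer: 6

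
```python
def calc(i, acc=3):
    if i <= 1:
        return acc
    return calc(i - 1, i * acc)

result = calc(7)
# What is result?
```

Accumulator trace (n, acc): (7, 3) -> (6, 21) -> (5, 126) -> (4, 630) -> (3, 2520) -> (2, 7560) -> (1, 15120) -> return 15120

Answer: 15120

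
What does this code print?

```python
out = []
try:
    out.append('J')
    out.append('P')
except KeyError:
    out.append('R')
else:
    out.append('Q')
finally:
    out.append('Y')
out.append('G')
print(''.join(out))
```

Execution trace: 'J' (try body) → 'P' (try body, no exception) → 'Q' (else) → 'Y' (finally) → 'G' (after the try/except). Output: JPQYG

Answer: JPQYG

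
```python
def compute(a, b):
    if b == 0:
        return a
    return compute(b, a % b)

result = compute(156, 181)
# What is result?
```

compute(156, 181) -> compute(181, 156) -> compute(156, 25) -> compute(25, 6) -> compute(6, 1) -> compute(1, 0) -> 1

Answer: 1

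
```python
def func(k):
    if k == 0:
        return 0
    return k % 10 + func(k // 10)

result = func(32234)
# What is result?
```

Sum of digits of 32234: 4 + 3 + 2 + 2 + 3 = 14

Answer: 14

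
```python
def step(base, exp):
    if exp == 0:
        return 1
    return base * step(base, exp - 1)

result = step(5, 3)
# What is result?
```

step(5, 3) = 5 * 5 * 5 = 125

Answer: 125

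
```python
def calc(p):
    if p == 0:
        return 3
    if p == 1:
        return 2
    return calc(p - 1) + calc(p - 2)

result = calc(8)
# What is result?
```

Build up from base cases: calc(0)=3, calc(1)=2, calc(2)=5, calc(3)=7, calc(4)=12, calc(5)=19, calc(6)=31, ..., calc(8)=81

Answer: 81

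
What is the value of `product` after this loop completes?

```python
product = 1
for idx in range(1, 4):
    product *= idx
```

3! = 6
`product` takes the values: 1 → 2 → 6

Answer: 6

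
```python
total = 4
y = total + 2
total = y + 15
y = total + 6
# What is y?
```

Trace:
`total = 4` → total = 4
`y = total + 2` → y = 6
`total = y + 15` → total = 21
`y = total + 6` → y = 27
So y = 27

Answer: 27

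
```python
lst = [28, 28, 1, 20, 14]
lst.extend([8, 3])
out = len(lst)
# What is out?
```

Trace:
`lst = [28, 28, 1, 20, 14]` → lst = [28, 28, 1, 20, 14]
`lst.extend([8, 3])` → lst = [28, 28, 1, 20, 14, 8, 3]
`out = len(lst)` → out = 7
So out = 7

Answer: 7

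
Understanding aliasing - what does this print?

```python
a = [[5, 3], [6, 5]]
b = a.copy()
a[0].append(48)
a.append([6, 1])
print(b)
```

Key concept: shallow copy with nested lists.
Step by step:
`a = [[5, 3], [6, 5]]` → a = [[5, 3], [6, 5]]
`b = a.copy()` → b = [[5, 3], [6, 5]]
`a[0].append(48)` → a = [[5, 3, 48], [6, 5]]; b = [[5, 3, 48], [6, 5]]
`a.append([6, 1])` → a = [[5, 3, 48], [6, 5], [6, 1]]
`print(b)` → prints [[5, 3, 48], [6, 5]]

Answer: [[5, 3, 48], [6, 5]]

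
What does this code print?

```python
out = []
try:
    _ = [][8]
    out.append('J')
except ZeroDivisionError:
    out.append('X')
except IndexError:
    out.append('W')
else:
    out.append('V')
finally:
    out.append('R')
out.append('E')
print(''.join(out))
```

Execution trace: 'W' (except IndexError) → 'R' (finally) → 'E' (after the try/except). Output: WRE

Answer: WRE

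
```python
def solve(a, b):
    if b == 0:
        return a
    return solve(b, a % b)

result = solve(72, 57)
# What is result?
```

solve(72, 57) -> solve(57, 15) -> solve(15, 12) -> solve(12, 3) -> solve(3, 0) -> 3

Answer: 3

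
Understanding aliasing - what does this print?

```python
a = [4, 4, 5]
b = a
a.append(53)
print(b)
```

Key concept: basic list aliasing.
Step by step:
`a = [4, 4, 5]` → a = [4, 4, 5]
`b = a` → b = [4, 4, 5] (same object as a)
`a.append(53)` → a = [4, 4, 5, 53] (same object as b); b = [4, 4, 5, 53] (same object as a)
`print(b)` → prints [4, 4, 5, 53]

Answer: [4, 4, 5, 53]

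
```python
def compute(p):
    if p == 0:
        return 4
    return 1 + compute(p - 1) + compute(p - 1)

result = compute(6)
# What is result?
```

compute(p) = 1 + 2·compute(p-1), compute(0)=4. Closed form: (4+1)·2^6 - 1 = 319.

Answer: 319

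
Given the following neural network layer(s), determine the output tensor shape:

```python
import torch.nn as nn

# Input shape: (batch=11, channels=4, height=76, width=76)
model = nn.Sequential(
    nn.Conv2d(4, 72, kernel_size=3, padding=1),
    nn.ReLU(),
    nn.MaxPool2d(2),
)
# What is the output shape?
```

Input: (11, 4, 76, 76) -> after Conv2d: (11, 72, 76, 76) -> after ReLU: (11, 72, 76, 76) -> Output: (11, 72, 38, 38)

Answer: (11, 72, 38, 38)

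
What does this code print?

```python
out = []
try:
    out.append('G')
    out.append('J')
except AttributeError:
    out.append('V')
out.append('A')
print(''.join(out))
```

Execution trace: 'G' (try body) → 'J' (try body, no exception) → 'A' (after the try/except). Output: GJA

Answer: GJA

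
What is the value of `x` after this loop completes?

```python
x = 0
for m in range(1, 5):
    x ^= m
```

XOR of 1 to 4
`x` takes the values: 0 → 1 → 3 → 0 → 4

Answer: 4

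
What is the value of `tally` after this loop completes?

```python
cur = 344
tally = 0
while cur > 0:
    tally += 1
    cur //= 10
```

Count digits by repeated division by 10
`tally` takes the values: 0 → 1 → 2 → 3

Answer: 3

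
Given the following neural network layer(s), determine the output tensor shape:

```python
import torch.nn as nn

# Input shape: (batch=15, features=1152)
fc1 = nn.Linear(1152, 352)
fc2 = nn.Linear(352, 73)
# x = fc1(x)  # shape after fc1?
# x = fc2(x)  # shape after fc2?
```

Input: (15, 1152) -> after fc1: (15, 352) -> Output: (15, 73)

Answer: (15, 73)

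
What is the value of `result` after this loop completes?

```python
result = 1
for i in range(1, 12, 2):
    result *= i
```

Product of 1, 3, 5, ... up to 11
`result` takes the values: 1 → 3 → 15 → 105 → 945 → 10395

Answer: 10395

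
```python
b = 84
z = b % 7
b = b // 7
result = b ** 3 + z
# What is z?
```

Trace:
`b = 84` → b = 84
`z = b % 7` → z = 0
`b = b // 7` → b = 12
`result = b ** 3 + z` → result = 1728
So z = 0

Answer: 0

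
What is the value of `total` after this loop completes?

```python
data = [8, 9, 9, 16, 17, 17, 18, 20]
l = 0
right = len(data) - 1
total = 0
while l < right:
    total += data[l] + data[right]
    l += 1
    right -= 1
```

Sum of pairs from ends
`total` takes the values: 0 → 28 → 55 → 81 → 114

Answer: 114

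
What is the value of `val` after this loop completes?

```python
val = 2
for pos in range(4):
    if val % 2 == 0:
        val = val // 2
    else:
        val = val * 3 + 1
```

Collatz-style transformation from 2
`val` takes the values: 2 → 1 → 4 → 2 → 1

Answer: 1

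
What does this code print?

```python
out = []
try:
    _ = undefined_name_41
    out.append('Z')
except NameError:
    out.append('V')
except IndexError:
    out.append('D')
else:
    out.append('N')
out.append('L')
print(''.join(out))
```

Execution trace: 'V' (except NameError) → 'L' (after the try/except). Output: VL

Answer: VL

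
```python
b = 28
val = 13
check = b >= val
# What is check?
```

Trace:
`b = 28` → b = 28
`val = 13` → val = 13
`check = b >= val` → check = True
So check = True

Answer: True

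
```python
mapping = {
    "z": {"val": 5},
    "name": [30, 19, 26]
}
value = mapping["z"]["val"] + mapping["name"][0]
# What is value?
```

Trace:
`mapping = { ...` → mapping = {'z': {'val': 5}, 'name': [30, 19, 26]}
`value = mapping["z"]["val"] + mapping["name"][0]` → value = 35
So value = 35

Answer: 35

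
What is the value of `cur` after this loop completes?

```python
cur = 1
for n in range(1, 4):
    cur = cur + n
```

Start at 1, add 1 through 3
`cur` takes the values: 1 → 2 → 4 → 7

Answer: 7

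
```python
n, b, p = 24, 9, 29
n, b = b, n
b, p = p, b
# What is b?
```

Trace:
`n, b, p = 24, 9, 29` → n = 24; b = 9; p = 29
`n, b = b, n` → n = 9; b = 24
`b, p = p, b` → b = 29; p = 24
So b = 29

Answer: 29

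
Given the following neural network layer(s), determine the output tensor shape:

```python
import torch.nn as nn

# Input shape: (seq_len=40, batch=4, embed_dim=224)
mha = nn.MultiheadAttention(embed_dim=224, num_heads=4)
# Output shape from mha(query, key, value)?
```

Input: (40, 4, 224) -> Output: (40, 4, 224)

Answer: (40, 4, 224)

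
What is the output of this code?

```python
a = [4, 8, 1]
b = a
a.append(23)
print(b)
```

Key concept: basic list aliasing.
Step by step:
`a = [4, 8, 1]` → a = [4, 8, 1]
`b = a` → b = [4, 8, 1] (same object as a)
`a.append(23)` → a = [4, 8, 1, 23] (same object as b); b = [4, 8, 1, 23] (same object as a)
`print(b)` → prints [4, 8, 1, 23]

Answer: [4, 8, 1, 23]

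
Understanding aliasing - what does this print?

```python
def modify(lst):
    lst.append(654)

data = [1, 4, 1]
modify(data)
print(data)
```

Key concept: function modifies passed list.
Step by step:
`data = [1, 4, 1]` → data = [1, 4, 1]
`modify(data)` → data = [1, 4, 1, 654]
`print(data)` → prints [1, 4, 1, 654]

Answer: [1, 4, 1, 654]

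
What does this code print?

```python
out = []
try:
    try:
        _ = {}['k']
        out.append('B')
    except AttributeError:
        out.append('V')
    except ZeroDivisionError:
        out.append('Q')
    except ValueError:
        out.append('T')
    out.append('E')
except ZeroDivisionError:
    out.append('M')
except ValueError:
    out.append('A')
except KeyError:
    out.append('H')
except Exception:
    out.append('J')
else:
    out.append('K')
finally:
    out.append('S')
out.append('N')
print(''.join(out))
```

Execution trace: 'H' (except KeyError) → 'S' (finally) → 'N' (after the try/except). Output: HSN

Answer: HSN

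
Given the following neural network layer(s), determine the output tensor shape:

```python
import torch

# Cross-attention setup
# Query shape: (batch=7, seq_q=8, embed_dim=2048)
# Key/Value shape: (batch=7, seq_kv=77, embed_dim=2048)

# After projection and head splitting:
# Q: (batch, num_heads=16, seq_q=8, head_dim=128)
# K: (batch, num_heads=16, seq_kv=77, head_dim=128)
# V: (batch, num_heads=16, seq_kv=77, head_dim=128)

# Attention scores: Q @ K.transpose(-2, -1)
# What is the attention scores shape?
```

Input: (7, 8, 2048) -> Output: (7, 16, 8, 77)

Answer: (7, 16, 8, 77)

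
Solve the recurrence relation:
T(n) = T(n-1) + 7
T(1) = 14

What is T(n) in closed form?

Unrolling: T(n) = T(1) + 7·(n-1) = 14 + 7(n-1) = 7n + 7.

Answer: T(n) = 7n + 7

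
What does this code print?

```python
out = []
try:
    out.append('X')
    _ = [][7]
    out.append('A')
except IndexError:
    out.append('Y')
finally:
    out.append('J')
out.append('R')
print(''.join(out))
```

Execution trace: 'X' (try body) → 'Y' (except IndexError) → 'J' (finally) → 'R' (after the try/except). Output: XYJR

Answer: XYJR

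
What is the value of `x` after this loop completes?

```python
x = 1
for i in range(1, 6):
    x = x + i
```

Start at 1, add 1 through 5
`x` takes the values: 1 → 2 → 4 → 7 → 11 → 16

Answer: 16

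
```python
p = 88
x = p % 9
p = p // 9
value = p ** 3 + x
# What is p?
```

Trace:
`p = 88` → p = 88
`x = p % 9` → x = 7
`p = p // 9` → p = 9
`value = p ** 3 + x` → value = 736
So p = 9

Answer: 9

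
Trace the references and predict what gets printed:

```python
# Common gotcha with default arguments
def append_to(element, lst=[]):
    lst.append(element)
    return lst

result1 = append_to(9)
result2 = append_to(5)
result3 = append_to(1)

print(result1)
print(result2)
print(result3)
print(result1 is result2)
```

Key concept: mutable default argument gotcha.
Step by step:
`result1 = append_to(9)` → result1 = [9]
`result2 = append_to(5)` → result1 = [9, 5] (same object as result2); result2 = [9, 5] (same object as result1)
`result3 = append_to(1)` → result1 = [9, 5, 1] (same object as result2, result3); result2 = [9, 5, 1] (same object as result1, result3); result3 = [9, 5, 1] (same object as result1, result2)
`print(result1)` → prints [9, 5, 1]
`print(result2)` → prints [9, 5, 1]
`print(result3)` → prints [9, 5, 1]
`print(result1 is result2)` → prints True

Answer:
[9, 5, 1]
[9, 5, 1]
[9, 5, 1]
True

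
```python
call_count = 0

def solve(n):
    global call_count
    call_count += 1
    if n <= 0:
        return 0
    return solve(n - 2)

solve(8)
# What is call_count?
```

Linear recursion stepping by 2: 5 calls from n=8 down to ≤0.

Answer: 5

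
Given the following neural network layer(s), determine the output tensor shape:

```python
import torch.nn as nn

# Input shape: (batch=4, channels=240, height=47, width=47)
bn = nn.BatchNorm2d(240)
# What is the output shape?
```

Input: (4, 240, 47, 47) -> Output: (4, 240, 47, 47)

Answer: (4, 240, 47, 47)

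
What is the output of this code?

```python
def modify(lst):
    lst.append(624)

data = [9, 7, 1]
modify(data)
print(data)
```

Key concept: function modifies passed list.
Step by step:
`data = [9, 7, 1]` → data = [9, 7, 1]
`modify(data)` → data = [9, 7, 1, 624]
`print(data)` → prints [9, 7, 1, 624]

Answer: [9, 7, 1, 624]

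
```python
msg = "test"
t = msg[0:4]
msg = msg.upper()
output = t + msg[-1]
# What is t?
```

Trace:
`msg = "test"` → msg = 'test'
`t = msg[0:4]` → t = 'test'
`msg = msg.upper()` → msg = 'TEST'
`output = t + msg[-1]` → output = 'testT'
So t = 'test'

Answer: 'test'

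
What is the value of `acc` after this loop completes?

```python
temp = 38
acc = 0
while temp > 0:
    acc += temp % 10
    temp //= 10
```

Sum digits of 38
`acc` takes the values: 0 → 8 → 11

Answer: 11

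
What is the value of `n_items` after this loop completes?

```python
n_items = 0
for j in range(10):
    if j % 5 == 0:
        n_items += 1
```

Count numbers divisible by 5 in range(10)
`n_items` takes the values: 0 → 1 → 2

Answer: 2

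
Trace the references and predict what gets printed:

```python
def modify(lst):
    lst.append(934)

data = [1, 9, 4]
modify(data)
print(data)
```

Key concept: function modifies passed list.
Step by step:
`data = [1, 9, 4]` → data = [1, 9, 4]
`modify(data)` → data = [1, 9, 4, 934]
`print(data)` → prints [1, 9, 4, 934]

Answer: [1, 9, 4, 934]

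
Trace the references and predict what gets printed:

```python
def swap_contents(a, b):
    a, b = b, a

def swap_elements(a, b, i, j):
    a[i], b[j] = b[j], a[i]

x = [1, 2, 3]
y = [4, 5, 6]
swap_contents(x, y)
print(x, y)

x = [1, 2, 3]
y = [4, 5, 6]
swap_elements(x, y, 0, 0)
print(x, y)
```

Key concept: parameter rebinding vs mutation.
Step by step:
`x = [1, 2, 3]` → x = [1, 2, 3]
`y = [4, 5, 6]` → y = [4, 5, 6]
`swap_contents(x, y)` → no visible change to tracked variables
`print(x, y)` → prints [1, 2, 3] [4, 5, 6]
`x = [1, 2, 3]` → x = [1, 2, 3]
`y = [4, 5, 6]` → y = [4, 5, 6]
`swap_elements(x, y, 0, 0)` → x = [4, 2, 3]; y = [1, 5, 6]
`print(x, y)` → prints [4, 2, 3] [1, 5, 6]

Answer:
[1, 2, 3] [4, 5, 6]
[4, 2, 3] [1, 5, 6]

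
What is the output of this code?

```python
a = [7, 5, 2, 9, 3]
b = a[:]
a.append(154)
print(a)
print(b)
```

Key concept: slice [:] creates copy.
Step by step:
`a = [7, 5, 2, 9, 3]` → a = [7, 5, 2, 9, 3]
`b = a[:]` → b = [7, 5, 2, 9, 3]
`a.append(154)` → a = [7, 5, 2, 9, 3, 154]
`print(a)` → prints [7, 5, 2, 9, 3, 154]
`print(b)` → prints [7, 5, 2, 9, 3]

Answer:
[7, 5, 2, 9, 3, 154]
[7, 5, 2, 9, 3]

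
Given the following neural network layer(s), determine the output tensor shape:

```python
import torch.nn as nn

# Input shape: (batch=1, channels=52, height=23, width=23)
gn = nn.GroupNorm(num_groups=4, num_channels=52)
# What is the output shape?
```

Input: (1, 52, 23, 23) -> Output: (1, 52, 23, 23)

Answer: (1, 52, 23, 23)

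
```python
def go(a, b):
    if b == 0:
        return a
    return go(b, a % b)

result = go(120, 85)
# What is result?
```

go(120, 85) -> go(85, 35) -> go(35, 15) -> go(15, 5) -> go(5, 0) -> 5

Answer: 5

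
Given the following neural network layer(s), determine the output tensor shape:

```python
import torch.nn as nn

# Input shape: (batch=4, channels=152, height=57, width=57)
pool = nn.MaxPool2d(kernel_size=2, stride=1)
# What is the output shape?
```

Input: (4, 152, 57, 57) -> Output: (4, 152, 56, 56)

Answer: (4, 152, 56, 56)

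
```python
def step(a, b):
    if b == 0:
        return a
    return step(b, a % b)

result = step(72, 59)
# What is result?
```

step(72, 59) -> step(59, 13) -> step(13, 7) -> step(7, 6) -> step(6, 1) -> step(1, 0) -> 1

Answer: 1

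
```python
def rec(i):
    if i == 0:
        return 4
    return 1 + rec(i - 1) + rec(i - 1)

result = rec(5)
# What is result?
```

rec(i) = 1 + 2·rec(i-1), rec(0)=4. Closed form: (4+1)·2^5 - 1 = 159.

Answer: 159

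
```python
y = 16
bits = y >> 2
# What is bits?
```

Trace:
`y = 16` → y = 16
`bits = y >> 2` → bits = 4
So bits = 4

Answer: 4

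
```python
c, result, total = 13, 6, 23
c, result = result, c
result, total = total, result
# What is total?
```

Trace:
`c, result, total = 13, 6, 23` → c = 13; result = 6; total = 23
`c, result = result, c` → c = 6; result = 13
`result, total = total, result` → result = 23; total = 13
So total = 13

Answer: 13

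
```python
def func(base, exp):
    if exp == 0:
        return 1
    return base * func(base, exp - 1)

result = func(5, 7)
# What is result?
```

func(5, 7) = 5 * 5 * 5 * 5 * 5 * 5 * 5 = 78125

Answer: 78125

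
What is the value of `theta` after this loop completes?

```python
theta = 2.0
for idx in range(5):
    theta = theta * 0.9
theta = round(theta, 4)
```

Exponential decay: 2.0 * 0.9^5
`theta` takes the values: 2.0 → 1.8 → 1.62 → 1.458 → 1.3122 → 1.18098 → 1.181

Answer: 1.181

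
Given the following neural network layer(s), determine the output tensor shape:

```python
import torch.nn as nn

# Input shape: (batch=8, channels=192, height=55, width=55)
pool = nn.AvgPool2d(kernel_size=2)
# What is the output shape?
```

Input: (8, 192, 55, 55) -> Output: (8, 192, 27, 27)

Answer: (8, 192, 27, 27)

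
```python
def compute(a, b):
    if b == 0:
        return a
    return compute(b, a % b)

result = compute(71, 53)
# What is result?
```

compute(71, 53) -> compute(53, 18) -> compute(18, 17) -> compute(17, 1) -> compute(1, 0) -> 1

Answer: 1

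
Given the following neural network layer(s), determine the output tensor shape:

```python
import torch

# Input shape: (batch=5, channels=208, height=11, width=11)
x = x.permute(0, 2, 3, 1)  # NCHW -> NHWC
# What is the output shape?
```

Input: (5, 208, 11, 11) -> Output: (5, 11, 11, 208)

Answer: (5, 11, 11, 208)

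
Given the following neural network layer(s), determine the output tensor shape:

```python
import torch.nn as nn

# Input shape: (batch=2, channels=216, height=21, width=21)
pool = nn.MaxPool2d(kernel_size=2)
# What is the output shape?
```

Input: (2, 216, 21, 21) -> Output: (2, 216, 10, 10)

Answer: (2, 216, 10, 10)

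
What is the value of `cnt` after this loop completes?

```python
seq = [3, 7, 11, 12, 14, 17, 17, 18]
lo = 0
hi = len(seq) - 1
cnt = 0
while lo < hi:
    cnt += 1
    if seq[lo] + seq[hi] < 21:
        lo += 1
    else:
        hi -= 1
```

Steps to find pair summing to 21
`cnt` takes the values: 0 → 1 → 2 → 3 → 4 → 5 → 6 → 7

Answer: 7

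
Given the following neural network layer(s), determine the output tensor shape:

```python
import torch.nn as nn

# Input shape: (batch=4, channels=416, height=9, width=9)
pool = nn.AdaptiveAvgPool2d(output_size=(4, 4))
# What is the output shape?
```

Input: (4, 416, 9, 9) -> Output: (4, 416, 4, 4)

Answer: (4, 416, 4, 4)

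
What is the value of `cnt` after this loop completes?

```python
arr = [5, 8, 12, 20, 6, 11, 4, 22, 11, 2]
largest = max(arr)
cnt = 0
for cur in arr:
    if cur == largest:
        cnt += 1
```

Count of max value 22 in [5, 8, 12, 20, 6, 11, 4, 22, 11, 2]
`cnt` takes the values: 0 → 1

Answer: 1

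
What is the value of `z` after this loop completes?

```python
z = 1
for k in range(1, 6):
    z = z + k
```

Start at 1, add 1 through 5
`z` takes the values: 1 → 2 → 4 → 7 → 11 → 16

Answer: 16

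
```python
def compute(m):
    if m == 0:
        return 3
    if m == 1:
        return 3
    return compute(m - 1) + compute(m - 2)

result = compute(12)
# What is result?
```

Build up from base cases: compute(0)=3, compute(1)=3, compute(2)=6, compute(3)=9, compute(4)=15, compute(5)=24, compute(6)=39, ..., compute(12)=699

Answer: 699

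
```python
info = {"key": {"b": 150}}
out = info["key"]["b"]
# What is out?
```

Trace:
`info = {"key": {"b": 150}}` → info = {'key': {'b': 150}}
`out = info["key"]["b"]` → out = 150
So out = 150

Answer: 150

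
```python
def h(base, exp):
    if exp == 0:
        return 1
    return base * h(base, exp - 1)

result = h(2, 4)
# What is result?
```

h(2, 4) = 2 * 2 * 2 * 2 = 16

Answer: 16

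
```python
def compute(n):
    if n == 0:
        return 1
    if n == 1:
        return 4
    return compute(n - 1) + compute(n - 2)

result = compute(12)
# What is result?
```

Build up from base cases: compute(0)=1, compute(1)=4, compute(2)=5, compute(3)=9, compute(4)=14, compute(5)=23, compute(6)=37, ..., compute(12)=665

Answer: 665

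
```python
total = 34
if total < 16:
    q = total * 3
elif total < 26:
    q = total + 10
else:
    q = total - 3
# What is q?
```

Trace:
`total = 34` → total = 34
`if total < 16: ...` → total < 16 is False, total < 26 is False, take else branch → q = 31
So q = 31

Answer: 31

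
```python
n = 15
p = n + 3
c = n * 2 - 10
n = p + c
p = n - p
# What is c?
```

Trace:
`n = 15` → n = 15
`p = n + 3` → p = 18
`c = n * 2 - 10` → c = 20
`n = p + c` → n = 38
`p = n - p` → p = 20
So c = 20

Answer: 20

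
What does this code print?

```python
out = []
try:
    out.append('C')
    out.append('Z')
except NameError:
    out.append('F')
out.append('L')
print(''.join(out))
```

Execution trace: 'C' (try body) → 'Z' (try body, no exception) → 'L' (after the try/except). Output: CZL

Answer: CZL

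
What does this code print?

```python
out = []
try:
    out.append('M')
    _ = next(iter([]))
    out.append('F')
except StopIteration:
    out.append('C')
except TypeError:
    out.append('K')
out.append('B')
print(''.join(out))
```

Execution trace: 'M' (try body) → 'C' (except StopIteration) → 'B' (after the try/except). Output: MCB

Answer: MCB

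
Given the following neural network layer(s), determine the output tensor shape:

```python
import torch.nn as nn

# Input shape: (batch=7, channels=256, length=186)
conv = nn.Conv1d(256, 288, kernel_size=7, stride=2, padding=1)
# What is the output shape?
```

Input: (7, 256, 186) -> Output: (7, 288, 91)

Answer: (7, 288, 91)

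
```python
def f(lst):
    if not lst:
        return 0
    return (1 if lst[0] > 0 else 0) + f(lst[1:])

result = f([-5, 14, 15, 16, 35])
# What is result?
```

Count of positive elements in [-5, 14, 15, 16, 35] = 4

Answer: 4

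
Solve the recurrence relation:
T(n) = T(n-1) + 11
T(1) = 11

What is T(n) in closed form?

Unrolling: T(n) = T(1) + 11·(n-1) = 11 + 11(n-1) = 11n.

Answer: T(n) = 11n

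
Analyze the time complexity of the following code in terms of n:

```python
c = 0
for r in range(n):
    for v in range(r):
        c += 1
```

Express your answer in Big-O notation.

Each loop level contributes: n × n. Multiplying the contributions gives O(n^2).

Answer: O(n^2)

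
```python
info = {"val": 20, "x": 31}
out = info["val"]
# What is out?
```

Trace:
`info = {"val": 20, "x": 31}` → info = {'val': 20, 'x': 31}
`out = info["val"]` → out = 20
So out = 20

Answer: 20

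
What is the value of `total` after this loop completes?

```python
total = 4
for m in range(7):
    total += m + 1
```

Start at 4, add 1 to 7 = 32
`total` takes the values: 4 → 5 → 7 → 10 → 14 → 19 → 25 → 32

Answer: 32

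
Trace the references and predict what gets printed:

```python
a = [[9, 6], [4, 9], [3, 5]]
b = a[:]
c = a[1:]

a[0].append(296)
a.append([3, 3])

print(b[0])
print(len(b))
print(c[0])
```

Key concept: slice with nested mutation.
Step by step:
`a = [[9, 6], [4, 9], [3, 5]]` → a = [[9, 6], [4, 9], [3, 5]]
`b = a[:]` → b = [[9, 6], [4, 9], [3, 5]]
`c = a[1:]` → c = [[4, 9], [3, 5]]
`a[0].append(296)` → a = [[9, 6, 296], [4, 9], [3, 5]]; b = [[9, 6, 296], [4, 9], [3, 5]]
`a.append([3, 3])` → a = [[9, 6, 296], [4, 9], [3, 5], [3, 3]]
`print(b[0])` → prints [9, 6, 296]
`print(len(b))` → prints 3
`print(c[0])` → prints [4, 9]

Answer:
[9, 6, 296]
3
[4, 9]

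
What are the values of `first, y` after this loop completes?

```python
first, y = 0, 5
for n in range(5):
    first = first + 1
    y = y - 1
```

first goes 0→5, y goes 5→0
`first, y` takes the values: (0, 5) → (1, 5) → (1, 4) → (2, 4) → (2, 3) → (3, 3) → (3, 2) → (4, 2) → (4, 1) → (5, 1) → (5, 0)

Answer: 5, 0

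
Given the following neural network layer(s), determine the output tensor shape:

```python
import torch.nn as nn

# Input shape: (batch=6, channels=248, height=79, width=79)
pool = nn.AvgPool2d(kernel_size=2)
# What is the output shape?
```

Input: (6, 248, 79, 79) -> Output: (6, 248, 39, 39)

Answer: (6, 248, 39, 39)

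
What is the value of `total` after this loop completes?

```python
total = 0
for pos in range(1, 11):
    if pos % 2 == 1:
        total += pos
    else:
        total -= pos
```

Add odd, subtract even
`total` takes the values: 0 → 1 → -1 → 2 → -2 → 3 → -3 → 4 → -4 → 5 → -5

Answer: -5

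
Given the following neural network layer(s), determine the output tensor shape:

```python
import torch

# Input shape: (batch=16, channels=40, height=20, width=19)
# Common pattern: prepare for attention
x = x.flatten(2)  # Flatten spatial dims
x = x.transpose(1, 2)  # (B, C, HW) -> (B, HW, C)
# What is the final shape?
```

Input: (16, 40, 20, 19) -> after flatten(2): (16, 40, 380) -> Output: (16, 380, 40)

Answer: (16, 380, 40)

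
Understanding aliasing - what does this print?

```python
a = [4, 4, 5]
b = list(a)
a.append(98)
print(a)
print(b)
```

Key concept: list() constructor creates copy.
Step by step:
`a = [4, 4, 5]` → a = [4, 4, 5]
`b = list(a)` → b = [4, 4, 5]
`a.append(98)` → a = [4, 4, 5, 98]
`print(a)` → prints [4, 4, 5, 98]
`print(b)` → prints [4, 4, 5]

Answer:
[4, 4, 5, 98]
[4, 4, 5]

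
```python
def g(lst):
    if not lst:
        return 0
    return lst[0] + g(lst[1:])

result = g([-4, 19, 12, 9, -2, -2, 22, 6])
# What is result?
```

(-4) + 19 + 12 + 9 + (-2) + (-2) + 22 + 6 + 0 = 60

Answer: 60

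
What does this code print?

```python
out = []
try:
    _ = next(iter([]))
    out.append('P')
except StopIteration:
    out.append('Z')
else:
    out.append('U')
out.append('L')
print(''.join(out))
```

Execution trace: 'Z' (except StopIteration) → 'L' (after the try/except). Output: ZL

Answer: ZL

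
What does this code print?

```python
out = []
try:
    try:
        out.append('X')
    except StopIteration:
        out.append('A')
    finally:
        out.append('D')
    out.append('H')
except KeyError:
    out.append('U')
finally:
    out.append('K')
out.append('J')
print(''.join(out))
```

Execution trace: 'X' (inner try body, no exception) → 'D' (inner finally) → 'H' (try body, no exception) → 'K' (finally) → 'J' (after the try/except). Output: XDHKJ

Answer: XDHKJ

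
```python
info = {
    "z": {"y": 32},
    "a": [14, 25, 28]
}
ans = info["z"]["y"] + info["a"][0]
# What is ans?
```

Trace:
`info = { ...` → info = {'z': {'y': 32}, 'a': [14, 25, 28]}
`ans = info["z"]["y"] + info["a"][0]` → ans = 46
So ans = 46

Answer: 46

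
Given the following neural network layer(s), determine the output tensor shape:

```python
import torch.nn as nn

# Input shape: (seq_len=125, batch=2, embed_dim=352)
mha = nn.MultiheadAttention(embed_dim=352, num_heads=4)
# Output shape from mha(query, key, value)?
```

Input: (125, 2, 352) -> Output: (125, 2, 352)

Answer: (125, 2, 352)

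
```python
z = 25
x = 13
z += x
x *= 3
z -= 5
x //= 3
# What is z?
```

Trace:
`z = 25` → z = 25
`x = 13` → x = 13
`z += x` → z = 38
`x *= 3` → x = 39
`z -= 5` → z = 33
`x //= 3` → x = 13
So z = 33

Answer: 33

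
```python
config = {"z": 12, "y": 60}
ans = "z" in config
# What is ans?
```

Trace:
`config = {"z": 12, "y": 60}` → config = {'z': 12, 'y': 60}
`ans = "z" in config` → ans = True
So ans = True

Answer: True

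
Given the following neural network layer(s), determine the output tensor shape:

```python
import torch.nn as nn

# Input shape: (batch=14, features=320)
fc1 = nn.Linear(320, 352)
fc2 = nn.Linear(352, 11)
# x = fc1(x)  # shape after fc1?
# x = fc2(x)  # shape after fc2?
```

Input: (14, 320) -> after fc1: (14, 352) -> Output: (14, 11)

Answer: (14, 11)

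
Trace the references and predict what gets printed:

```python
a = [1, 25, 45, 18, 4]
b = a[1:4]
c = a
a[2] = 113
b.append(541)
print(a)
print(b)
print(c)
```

Key concept: slice vs alias.
Step by step:
`a = [1, 25, 45, 18, 4]` → a = [1, 25, 45, 18, 4]
`b = a[1:4]` → b = [25, 45, 18]
`c = a` → c = [1, 25, 45, 18, 4] (same object as a)
`a[2] = 113` → a = [1, 25, 113, 18, 4] (same object as c); c = [1, 25, 113, 18, 4] (same object as a)
`b.append(541)` → b = [25, 45, 18, 541]
`print(a)` → prints [1, 25, 113, 18, 4]
`print(b)` → prints [25, 45, 18, 541]
`print(c)` → prints [1, 25, 113, 18, 4]

Answer:
[1, 25, 113, 18, 4]
[25, 45, 18, 541]
[1, 25, 113, 18, 4]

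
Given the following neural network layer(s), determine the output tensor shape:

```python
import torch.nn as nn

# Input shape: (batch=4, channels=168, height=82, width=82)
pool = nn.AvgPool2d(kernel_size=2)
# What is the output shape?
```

Input: (4, 168, 82, 82) -> Output: (4, 168, 41, 41)

Answer: (4, 168, 41, 41)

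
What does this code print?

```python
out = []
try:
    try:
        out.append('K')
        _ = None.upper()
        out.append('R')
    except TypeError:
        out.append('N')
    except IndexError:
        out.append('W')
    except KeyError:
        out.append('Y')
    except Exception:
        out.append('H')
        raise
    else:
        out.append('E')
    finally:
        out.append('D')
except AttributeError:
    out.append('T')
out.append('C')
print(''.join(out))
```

Execution trace: 'K' (inner try body) → 'H' (inner except Exception) → 'D' (inner finally) → 'T' (outer except AttributeError) → 'C' (after the try/except). Output: KHDTC

Answer: KHDTC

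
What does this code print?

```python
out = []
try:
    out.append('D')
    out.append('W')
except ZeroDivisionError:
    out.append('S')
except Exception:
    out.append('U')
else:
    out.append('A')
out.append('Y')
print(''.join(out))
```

Execution trace: 'D' (try body) → 'W' (try body, no exception) → 'A' (else) → 'Y' (after the try/except). Output: DWAY

Answer: DWAY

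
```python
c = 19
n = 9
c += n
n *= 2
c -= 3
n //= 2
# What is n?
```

Trace:
`c = 19` → c = 19
`n = 9` → n = 9
`c += n` → c = 28
`n *= 2` → n = 18
`c -= 3` → c = 25
`n //= 2` → n = 9
So n = 9

Answer: 9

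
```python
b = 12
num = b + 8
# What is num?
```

Trace:
`b = 12` → b = 12
`num = b + 8` → num = 20
So num = 20

Answer: 20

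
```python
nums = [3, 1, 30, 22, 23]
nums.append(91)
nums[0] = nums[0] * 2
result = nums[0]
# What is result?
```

Trace:
`nums = [3, 1, 30, 22, 23]` → nums = [3, 1, 30, 22, 23]
`nums.append(91)` → nums = [3, 1, 30, 22, 23, 91]
`nums[0] = nums[0] * 2` → nums = [6, 1, 30, 22, 23, 91]
`result = nums[0]` → result = 6
So result = 6

Answer: 6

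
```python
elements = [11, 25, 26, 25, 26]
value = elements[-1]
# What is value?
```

Trace:
`elements = [11, 25, 26, 25, 26]` → elements = [11, 25, 26, 25, 26]
`value = elements[-1]` → value = 26
So value = 26

Answer: 26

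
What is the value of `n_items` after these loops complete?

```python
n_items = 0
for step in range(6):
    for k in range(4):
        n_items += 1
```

6 * 4 = 24
`n_items` takes the values: 0 → 1 → 2 → 3 → 4 → 5 → 6 → 7 → 8 → 9 → 10 → 11 → 12 → 13 → 14 → 15 → 16 → 17 → 18 → 19 → 20 → 21 → 22 → 23 → 24

Answer: 24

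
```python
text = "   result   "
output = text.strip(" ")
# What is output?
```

Trace:
`text = "   result   "` → text = '   result   '
`output = text.strip(" ")` → output = 'result'
So output = 'result'

Answer: 'result'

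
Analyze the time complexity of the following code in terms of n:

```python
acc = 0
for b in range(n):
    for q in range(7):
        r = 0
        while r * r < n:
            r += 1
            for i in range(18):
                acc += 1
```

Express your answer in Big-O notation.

Each loop level contributes: n × 1 × √n × 1. Multiplying the contributions gives O(n√n).

Answer: O(n√n)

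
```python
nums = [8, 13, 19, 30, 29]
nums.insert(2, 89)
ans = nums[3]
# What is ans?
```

Trace:
`nums = [8, 13, 19, 30, 29]` → nums = [8, 13, 19, 30, 29]
`nums.insert(2, 89)` → nums = [8, 13, 89, 19, 30, 29]
`ans = nums[3]` → ans = 19
So ans = 19

Answer: 19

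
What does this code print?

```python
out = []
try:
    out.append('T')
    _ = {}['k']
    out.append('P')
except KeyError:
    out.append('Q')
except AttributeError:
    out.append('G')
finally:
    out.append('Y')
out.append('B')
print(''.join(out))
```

Execution trace: 'T' (try body) → 'Q' (except KeyError) → 'Y' (finally) → 'B' (after the try/except). Output: TQYB

Answer: TQYB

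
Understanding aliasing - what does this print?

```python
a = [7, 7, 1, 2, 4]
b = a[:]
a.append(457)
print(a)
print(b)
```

Key concept: slice [:] creates copy.
Step by step:
`a = [7, 7, 1, 2, 4]` → a = [7, 7, 1, 2, 4]
`b = a[:]` → b = [7, 7, 1, 2, 4]
`a.append(457)` → a = [7, 7, 1, 2, 4, 457]
`print(a)` → prints [7, 7, 1, 2, 4, 457]
`print(b)` → prints [7, 7, 1, 2, 4]

Answer:
[7, 7, 1, 2, 4, 457]
[7, 7, 1, 2, 4]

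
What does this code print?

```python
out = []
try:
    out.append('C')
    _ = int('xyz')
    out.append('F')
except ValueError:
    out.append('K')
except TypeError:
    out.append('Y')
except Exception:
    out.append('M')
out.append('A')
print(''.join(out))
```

Execution trace: 'C' (try body) → 'K' (except ValueError) → 'A' (after the try/except). Output: CKA

Answer: CKA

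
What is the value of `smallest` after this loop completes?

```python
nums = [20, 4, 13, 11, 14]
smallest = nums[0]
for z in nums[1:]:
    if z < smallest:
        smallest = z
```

Minimum of [20, 4, 13, 11, 14]
`smallest` takes the values: 20 → 4

Answer: 4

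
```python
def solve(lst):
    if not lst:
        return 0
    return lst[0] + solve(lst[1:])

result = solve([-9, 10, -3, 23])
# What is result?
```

(-9) + 10 + (-3) + 23 + 0 = 21

Answer: 21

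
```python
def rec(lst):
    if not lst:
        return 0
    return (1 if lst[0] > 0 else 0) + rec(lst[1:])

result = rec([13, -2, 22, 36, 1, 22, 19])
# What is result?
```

Count of positive elements in [13, -2, 22, 36, 1, 22, 19] = 6

Answer: 6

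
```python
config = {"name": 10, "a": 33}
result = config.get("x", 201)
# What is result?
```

Trace:
`config = {"name": 10, "a": 33}` → config = {'name': 10, 'a': 33}
`result = config.get("x", 201)` → result = 201
So result = 201

Answer: 201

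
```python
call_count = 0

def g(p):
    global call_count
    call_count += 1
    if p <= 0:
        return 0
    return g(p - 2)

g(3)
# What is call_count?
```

Linear recursion stepping by 2: 3 calls from p=3 down to ≤0.

Answer: 3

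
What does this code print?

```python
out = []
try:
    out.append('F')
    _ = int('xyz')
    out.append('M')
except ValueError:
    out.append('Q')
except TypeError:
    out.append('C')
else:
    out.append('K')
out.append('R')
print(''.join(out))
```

Execution trace: 'F' (try body) → 'Q' (except ValueError) → 'R' (after the try/except). Output: FQR

Answer: FQR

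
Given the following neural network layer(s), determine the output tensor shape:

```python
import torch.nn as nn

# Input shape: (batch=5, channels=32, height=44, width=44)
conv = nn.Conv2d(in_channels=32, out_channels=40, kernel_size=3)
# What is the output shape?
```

Input: (5, 32, 44, 44) -> Output: (5, 40, 42, 42)

Answer: (5, 40, 42, 42)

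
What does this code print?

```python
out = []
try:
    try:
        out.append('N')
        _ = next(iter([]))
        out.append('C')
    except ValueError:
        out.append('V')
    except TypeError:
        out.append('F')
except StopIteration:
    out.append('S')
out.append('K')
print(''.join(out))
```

Execution trace: 'N' (try body) → 'S' (outer except StopIteration) → 'K' (after the try/except). Output: NSK

Answer: NSK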